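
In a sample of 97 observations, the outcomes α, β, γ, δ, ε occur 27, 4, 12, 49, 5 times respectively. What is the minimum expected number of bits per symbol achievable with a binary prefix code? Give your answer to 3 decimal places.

1.804 bits/symbol

Probabilities are the counts divided by 97.
Repeatedly combine the two least-probable nodes; the expected code length is the sum of the merged weights.
merge 4/97 + 5/97 → 9/97
merge 9/97 + 12/97 → 21/97
merge 21/97 + 27/97 → 48/97
merge 48/97 + 49/97 → 1
L = 9/97 + 21/97 + 48/97 + 1 = 175/97 ≈ 1.804 bits/symbol.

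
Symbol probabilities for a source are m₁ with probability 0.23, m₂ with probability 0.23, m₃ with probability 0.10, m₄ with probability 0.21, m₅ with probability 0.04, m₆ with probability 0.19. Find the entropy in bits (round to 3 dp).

2.421 bits

H = −Σ pᵢ log₂ pᵢ.
−0.23·log₂(0.23) = 0.4877
−0.23·log₂(0.23) = 0.4877
−0.10·log₂(0.10) = 0.3322
−0.21·log₂(0.21) = 0.4728
−0.04·log₂(0.04) = 0.1858
−0.19·log₂(0.19) = 0.4552
Sum ≈ 2.4213 → 2.421 bits.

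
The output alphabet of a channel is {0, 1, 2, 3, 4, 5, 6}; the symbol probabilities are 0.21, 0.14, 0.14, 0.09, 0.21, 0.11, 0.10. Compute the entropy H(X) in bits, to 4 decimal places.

H = −Σ pᵢ log₂ pᵢ.
−0.21·log₂(0.21) = 0.4728
−0.14·log₂(0.14) = 0.3971
−0.14·log₂(0.14) = 0.3971
−0.09·log₂(0.09) = 0.3127
−0.21·log₂(0.21) = 0.4728
−0.11·log₂(0.11) = 0.3503
−0.10·log₂(0.10) = 0.3322
Sum ≈ 2.7350 → 2.7350 bits.

2.7350 bits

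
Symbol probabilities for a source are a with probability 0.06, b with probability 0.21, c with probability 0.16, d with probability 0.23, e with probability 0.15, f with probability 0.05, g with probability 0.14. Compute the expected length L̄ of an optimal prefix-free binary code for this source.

Repeatedly combine the two least-probable nodes; the expected code length is the sum of the merged weights.
merge 1/20 + 3/50 → 11/100
merge 11/100 + 7/50 → 1/4
merge 3/20 + 4/25 → 31/100
merge 21/100 + 23/100 → 11/25
merge 1/4 + 31/100 → 14/25
merge 11/25 + 14/25 → 1
L = 11/100 + 1/4 + 31/100 + 11/25 + 14/25 + 1 = 267/100 = 2.67 bits/symbol.

2.67 bits/symbol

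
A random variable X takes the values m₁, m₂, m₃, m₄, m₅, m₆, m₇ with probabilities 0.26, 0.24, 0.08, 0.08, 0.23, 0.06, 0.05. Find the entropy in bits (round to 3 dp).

2.530 bits

H = −Σ pᵢ log₂ pᵢ.
−0.26·log₂(0.26) = 0.5053
−0.24·log₂(0.24) = 0.4941
−0.08·log₂(0.08) = 0.2915
−0.08·log₂(0.08) = 0.2915
−0.23·log₂(0.23) = 0.4877
−0.06·log₂(0.06) = 0.2435
−0.05·log₂(0.05) = 0.2161
Sum ≈ 2.5297 → 2.530 bits.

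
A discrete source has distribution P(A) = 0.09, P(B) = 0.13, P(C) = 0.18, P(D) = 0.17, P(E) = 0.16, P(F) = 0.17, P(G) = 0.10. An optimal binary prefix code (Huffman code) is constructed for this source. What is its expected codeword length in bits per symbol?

Repeatedly combine the two least-probable nodes; the expected code length is the sum of the merged weights.
merge 9/100 + 1/10 → 19/100
merge 13/100 + 4/25 → 29/100
merge 17/100 + 17/100 → 17/50
merge 9/50 + 19/100 → 37/100
merge 29/100 + 17/50 → 63/100
merge 37/100 + 63/100 → 1
L = 19/100 + 29/100 + 17/50 + 37/100 + 63/100 + 1 = 141/50 = 2.82 bits/symbol.

2.82 bits/symbol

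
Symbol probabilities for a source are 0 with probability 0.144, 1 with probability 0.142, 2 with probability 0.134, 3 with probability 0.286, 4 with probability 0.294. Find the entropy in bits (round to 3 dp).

2.227 bits

H = −Σ pᵢ log₂ pᵢ.
−0.144·log₂(0.144) = 0.4026
−0.142·log₂(0.142) = 0.3999
−0.134·log₂(0.134) = 0.3886
−0.286·log₂(0.286) = 0.5165
−0.294·log₂(0.294) = 0.5192
Sum ≈ 2.2268 → 2.227 bits.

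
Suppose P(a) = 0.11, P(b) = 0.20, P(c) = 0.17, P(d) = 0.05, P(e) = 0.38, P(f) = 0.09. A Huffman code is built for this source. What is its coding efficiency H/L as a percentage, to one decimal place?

Entropy H = −Σ p log₂ p ≈ 2.3085 bits.
Huffman merges: 1/20+9/100→7/50; 11/100+7/50→1/4; 17/100+1/5→37/100; 1/4+37/100→31/50; 19/50+31/50→1. L = 119/50 ≈ 2.3800.
Efficiency = H/L = 2.3085/2.3800 = 97.0%.

97.0%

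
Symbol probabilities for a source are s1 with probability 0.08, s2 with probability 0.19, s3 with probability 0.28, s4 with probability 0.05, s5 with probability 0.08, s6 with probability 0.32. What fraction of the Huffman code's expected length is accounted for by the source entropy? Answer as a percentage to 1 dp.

Entropy H = −Σ p log₂ p ≈ 2.2946 bits.
Huffman merges: 1/20+2/25→13/100; 2/25+13/100→21/100; 19/100+21/100→2/5; 7/25+8/25→3/5; 2/5+3/5→1. L = 117/50 ≈ 2.3400.
Efficiency = H/L = 2.2946/2.3400 = 98.1%.

98.1%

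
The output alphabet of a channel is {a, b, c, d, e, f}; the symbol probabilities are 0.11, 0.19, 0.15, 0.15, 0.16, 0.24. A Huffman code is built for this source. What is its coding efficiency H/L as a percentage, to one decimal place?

Entropy H = −Σ p log₂ p ≈ 2.5438 bits.
Huffman merges: 11/100+3/20→13/50; 3/20+4/25→31/100; 19/100+6/25→43/100; 13/50+31/100→57/100; 43/100+57/100→1. L = 257/100 ≈ 2.5700.
Efficiency = H/L = 2.5438/2.5700 = 99.0%.

99.0%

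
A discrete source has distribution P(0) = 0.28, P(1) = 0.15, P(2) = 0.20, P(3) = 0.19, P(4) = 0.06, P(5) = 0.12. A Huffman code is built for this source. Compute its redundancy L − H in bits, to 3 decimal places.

Entropy H = −Σ p log₂ p ≈ 2.4550 bits.
Huffman merges: 3/50+3/25→9/50; 3/20+9/50→33/100; 19/100+1/5→39/100; 7/25+33/100→61/100; 39/100+61/100→1. L = 251/100 ≈ 2.5100.
L − H = 2.5100 − 2.4550 = 0.055 bits.

0.055 bits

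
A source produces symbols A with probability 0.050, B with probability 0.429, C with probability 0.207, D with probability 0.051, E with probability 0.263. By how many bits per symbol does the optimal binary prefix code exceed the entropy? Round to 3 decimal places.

0.044 bits

Entropy H = −Σ p log₂ p ≈ 1.9360 bits.
Huffman merges: 1/20+51/1000→101/1000; 101/1000+207/1000→77/250; 263/1000+77/250→571/1000; 429/1000+571/1000→1. L = 99/50 ≈ 1.9800.
L − H = 1.9800 − 1.9360 = 0.044 bits.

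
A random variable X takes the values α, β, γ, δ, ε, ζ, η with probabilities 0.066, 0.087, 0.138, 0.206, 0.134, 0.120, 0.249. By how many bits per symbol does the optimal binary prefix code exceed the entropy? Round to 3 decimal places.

Entropy H = −Σ p log₂ p ≈ 2.6842 bits.
Huffman merges: 33/500+87/1000→153/1000; 3/25+67/500→127/500; 69/500+153/1000→291/1000; 103/500+249/1000→91/200; 127/500+291/1000→109/200; 91/200+109/200→1. L = 1349/500 ≈ 2.6980.
L − H = 2.6980 − 2.6842 = 0.014 bits.

0.014 bits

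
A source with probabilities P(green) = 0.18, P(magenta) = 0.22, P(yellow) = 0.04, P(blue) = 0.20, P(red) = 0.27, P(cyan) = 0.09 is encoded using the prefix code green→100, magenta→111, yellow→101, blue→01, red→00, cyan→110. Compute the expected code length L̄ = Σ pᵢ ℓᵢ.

2.53 bits/symbol

L̄ = Σ pᵢ·ℓᵢ = 0.18·3 + 0.22·3 + 0.04·3 + 0.20·2 + 0.27·2 + 0.09·3 = 2.53 bits/symbol.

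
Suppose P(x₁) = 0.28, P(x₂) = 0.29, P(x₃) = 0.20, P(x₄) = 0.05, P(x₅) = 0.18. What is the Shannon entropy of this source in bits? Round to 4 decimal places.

H = −Σ pᵢ log₂ pᵢ.
−0.28·log₂(0.28) = 0.5142
−0.29·log₂(0.29) = 0.5179
−0.20·log₂(0.20) = 0.4644
−0.05·log₂(0.05) = 0.2161
−0.18·log₂(0.18) = 0.4453
Sum ≈ 2.1579 → 2.1579 bits.

2.1579 bits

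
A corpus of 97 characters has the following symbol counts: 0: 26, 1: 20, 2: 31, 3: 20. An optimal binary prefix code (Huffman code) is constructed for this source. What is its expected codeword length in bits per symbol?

Probabilities are the counts divided by 97.
Repeatedly combine the two least-probable nodes; the expected code length is the sum of the merged weights.
merge 20/97 + 20/97 → 40/97
merge 26/97 + 31/97 → 57/97
merge 40/97 + 57/97 → 1
L = 40/97 + 57/97 + 1 = 2 bits/symbol.

2 bits/symbol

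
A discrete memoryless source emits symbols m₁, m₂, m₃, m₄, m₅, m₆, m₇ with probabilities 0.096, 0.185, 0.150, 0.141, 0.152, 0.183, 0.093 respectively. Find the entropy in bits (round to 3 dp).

2.764 bits

H = −Σ pᵢ log₂ pᵢ.
−0.096·log₂(0.096) = 0.3246
−0.185·log₂(0.185) = 0.4504
−0.150·log₂(0.150) = 0.4105
−0.141·log₂(0.141) = 0.3985
−0.152·log₂(0.152) = 0.4131
−0.183·log₂(0.183) = 0.4484
−0.093·log₂(0.093) = 0.3187
Sum ≈ 2.7641 → 2.764 bits.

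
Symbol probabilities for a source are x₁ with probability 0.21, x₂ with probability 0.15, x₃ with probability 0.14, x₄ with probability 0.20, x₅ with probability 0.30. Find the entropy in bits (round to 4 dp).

2.2660 bits

H = −Σ pᵢ log₂ pᵢ.
−0.21·log₂(0.21) = 0.4728
−0.15·log₂(0.15) = 0.4105
−0.14·log₂(0.14) = 0.3971
−0.20·log₂(0.20) = 0.4644
−0.30·log₂(0.30) = 0.5211
Sum ≈ 2.2660 → 2.2660 bits.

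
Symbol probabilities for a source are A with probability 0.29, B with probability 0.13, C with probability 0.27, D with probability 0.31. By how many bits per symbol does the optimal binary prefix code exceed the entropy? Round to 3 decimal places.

0.066 bits

Entropy H = −Σ p log₂ p ≈ 1.9344 bits.
Huffman merges: 13/100+27/100→2/5; 29/100+31/100→3/5; 2/5+3/5→1. L = 2 ≈ 2.0000.
L − H = 2.0000 − 1.9344 = 0.066 bits.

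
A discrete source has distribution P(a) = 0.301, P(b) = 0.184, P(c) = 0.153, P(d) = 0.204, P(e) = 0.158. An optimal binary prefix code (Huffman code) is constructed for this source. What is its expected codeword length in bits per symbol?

Repeatedly combine the two least-probable nodes; the expected code length is the sum of the merged weights.
merge 153/1000 + 79/500 → 311/1000
merge 23/125 + 51/250 → 97/250
merge 301/1000 + 311/1000 → 153/250
merge 97/250 + 153/250 → 1
L = 311/1000 + 97/250 + 153/250 + 1 = 2311/1000 = 2.311 bits/symbol.

2.311 bits/symbol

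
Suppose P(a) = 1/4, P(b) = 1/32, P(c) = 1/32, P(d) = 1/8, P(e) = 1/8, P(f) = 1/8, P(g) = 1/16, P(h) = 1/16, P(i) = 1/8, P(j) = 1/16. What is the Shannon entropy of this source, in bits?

3.0625 bits

Each probability is a power of 1/2, so log₂(1/p) is an integer.
H = Σ p·log₂(1/p) = 1/4·2 + 1/32·5 + 1/32·5 + 1/8·3 + 1/8·3 + 1/8·3 + 1/16·4 + 1/16·4 + 1/8·3 + 1/16·4 = 3.0625 bits.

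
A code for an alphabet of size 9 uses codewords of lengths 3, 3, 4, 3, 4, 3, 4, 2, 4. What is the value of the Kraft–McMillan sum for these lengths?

With common denominator 2^4 = 16: Σ 2^(−ℓᵢ) = 2/16 + 2/16 + 1/16 + 2/16 + 1/16 + 2/16 + 1/16 + 4/16 + 1/16 = 16/16 = 1.

1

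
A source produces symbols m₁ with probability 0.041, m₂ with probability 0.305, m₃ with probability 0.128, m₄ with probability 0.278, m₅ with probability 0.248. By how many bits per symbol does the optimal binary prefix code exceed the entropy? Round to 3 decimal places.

0.066 bits

Entropy H = −Σ p log₂ p ≈ 2.1034 bits.
Huffman merges: 41/1000+16/125→169/1000; 169/1000+31/125→417/1000; 139/500+61/200→583/1000; 417/1000+583/1000→1. L = 2169/1000 ≈ 2.1690.
L − H = 2.1690 − 2.1034 = 0.066 bits.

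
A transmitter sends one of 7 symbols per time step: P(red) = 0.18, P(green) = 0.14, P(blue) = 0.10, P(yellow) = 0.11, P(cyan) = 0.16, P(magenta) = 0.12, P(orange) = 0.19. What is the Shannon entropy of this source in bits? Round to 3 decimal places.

H = −Σ pᵢ log₂ pᵢ.
−0.18·log₂(0.18) = 0.4453
−0.14·log₂(0.14) = 0.3971
−0.10·log₂(0.10) = 0.3322
−0.11·log₂(0.11) = 0.3503
−0.16·log₂(0.16) = 0.4230
−0.12·log₂(0.12) = 0.3671
−0.19·log₂(0.19) = 0.4552
Sum ≈ 2.7702 → 2.770 bits.

2.770 bits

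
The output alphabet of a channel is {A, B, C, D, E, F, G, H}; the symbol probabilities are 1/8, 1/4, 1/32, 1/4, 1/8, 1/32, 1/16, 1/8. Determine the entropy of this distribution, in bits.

2.6875 bits

Each probability is a power of 1/2, so log₂(1/p) is an integer.
H = Σ p·log₂(1/p) = 1/8·3 + 1/4·2 + 1/32·5 + 1/4·2 + 1/8·3 + 1/32·5 + 1/16·4 + 1/8·3 = 2.6875 bits.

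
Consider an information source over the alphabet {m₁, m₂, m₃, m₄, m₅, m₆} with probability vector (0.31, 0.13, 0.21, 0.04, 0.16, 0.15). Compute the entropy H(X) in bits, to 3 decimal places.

2.399 bits

H = −Σ pᵢ log₂ pᵢ.
−0.31·log₂(0.31) = 0.5238
−0.13·log₂(0.13) = 0.3826
−0.21·log₂(0.21) = 0.4728
−0.04·log₂(0.04) = 0.1858
−0.16·log₂(0.16) = 0.4230
−0.15·log₂(0.15) = 0.4105
Sum ≈ 2.3986 → 2.399 bits.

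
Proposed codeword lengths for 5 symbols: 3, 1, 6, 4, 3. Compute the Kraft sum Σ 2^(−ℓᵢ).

With common denominator 2^6 = 64: Σ 2^(−ℓᵢ) = 8/64 + 32/64 + 1/64 + 4/64 + 8/64 = 53/64 = 0.828125.

0.828125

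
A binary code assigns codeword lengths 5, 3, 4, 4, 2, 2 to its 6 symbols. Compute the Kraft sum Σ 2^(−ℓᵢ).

With common denominator 2^5 = 32: Σ 2^(−ℓᵢ) = 1/32 + 4/32 + 2/32 + 2/32 + 8/32 + 8/32 = 25/32 = 0.78125.

0.78125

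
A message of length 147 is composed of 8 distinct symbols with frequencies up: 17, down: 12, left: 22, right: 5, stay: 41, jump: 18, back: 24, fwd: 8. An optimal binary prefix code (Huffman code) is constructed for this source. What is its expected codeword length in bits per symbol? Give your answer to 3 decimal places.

Probabilities are the counts divided by 147.
Repeatedly combine the two least-probable nodes; the expected code length is the sum of the merged weights.
merge 5/147 + 8/147 → 13/147
merge 4/49 + 13/147 → 25/147
merge 17/147 + 6/49 → 5/21
merge 22/147 + 8/49 → 46/147
merge 25/147 + 5/21 → 20/49
merge 41/147 + 46/147 → 29/49
merge 20/49 + 29/49 → 1
L = 13/147 + 25/147 + 5/21 + 46/147 + 20/49 + 29/49 + 1 = 59/21 ≈ 2.810 bits/symbol.

2.810 bits/symbol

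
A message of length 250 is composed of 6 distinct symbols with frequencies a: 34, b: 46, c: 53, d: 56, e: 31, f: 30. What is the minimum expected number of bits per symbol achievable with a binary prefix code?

Probabilities are the counts divided by 250.
Repeatedly combine the two least-probable nodes; the expected code length is the sum of the merged weights.
merge 3/25 + 31/250 → 61/250
merge 17/125 + 23/125 → 8/25
merge 53/250 + 28/125 → 109/250
merge 61/250 + 8/25 → 141/250
merge 109/250 + 141/250 → 1
L = 61/250 + 8/25 + 109/250 + 141/250 + 1 = 641/250 = 2.564 bits/symbol.

2.564 bits/symbol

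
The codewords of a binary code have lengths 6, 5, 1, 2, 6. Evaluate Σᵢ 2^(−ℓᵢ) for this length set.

With common denominator 2^6 = 64: Σ 2^(−ℓᵢ) = 1/64 + 2/64 + 32/64 + 16/64 + 1/64 = 52/64 = 0.8125.

0.8125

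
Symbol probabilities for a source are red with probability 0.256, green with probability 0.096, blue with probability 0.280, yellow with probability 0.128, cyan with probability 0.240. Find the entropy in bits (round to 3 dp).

H = −Σ pᵢ log₂ pᵢ.
−0.256·log₂(0.256) = 0.5032
−0.096·log₂(0.096) = 0.3246
−0.280·log₂(0.280) = 0.5142
−0.128·log₂(0.128) = 0.3796
−0.240·log₂(0.240) = 0.4941
Sum ≈ 2.2158 → 2.216 bits.

2.216 bits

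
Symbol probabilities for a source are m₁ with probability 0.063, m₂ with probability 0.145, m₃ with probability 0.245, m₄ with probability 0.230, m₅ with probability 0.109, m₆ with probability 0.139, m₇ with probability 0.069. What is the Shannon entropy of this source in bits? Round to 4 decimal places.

2.6504 bits

H = −Σ pᵢ log₂ pᵢ.
−0.063·log₂(0.063) = 0.2513
−0.145·log₂(0.145) = 0.4040
−0.245·log₂(0.245) = 0.4971
−0.230·log₂(0.230) = 0.4877
−0.109·log₂(0.109) = 0.3485
−0.139·log₂(0.139) = 0.3957
−0.069·log₂(0.069) = 0.2662
Sum ≈ 2.6504 → 2.6504 bits.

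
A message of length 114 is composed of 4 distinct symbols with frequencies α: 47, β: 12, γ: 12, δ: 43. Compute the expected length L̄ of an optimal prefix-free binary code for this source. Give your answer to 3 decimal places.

Probabilities are the counts divided by 114.
Repeatedly combine the two least-probable nodes; the expected code length is the sum of the merged weights.
merge 2/19 + 2/19 → 4/19
merge 4/19 + 43/114 → 67/114
merge 47/114 + 67/114 → 1
L = 4/19 + 67/114 + 1 = 205/114 ≈ 1.798 bits/symbol.

1.798 bits/symbol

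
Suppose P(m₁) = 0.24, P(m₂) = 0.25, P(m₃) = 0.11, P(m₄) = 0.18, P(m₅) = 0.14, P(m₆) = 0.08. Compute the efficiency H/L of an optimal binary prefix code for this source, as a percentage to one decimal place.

98.7%

Entropy H = −Σ p log₂ p ≈ 2.4783 bits.
Huffman merges: 2/25+11/100→19/100; 7/50+9/50→8/25; 19/100+6/25→43/100; 1/4+8/25→57/100; 43/100+57/100→1. L = 251/100 ≈ 2.5100.
Efficiency = H/L = 2.4783/2.5100 = 98.7%.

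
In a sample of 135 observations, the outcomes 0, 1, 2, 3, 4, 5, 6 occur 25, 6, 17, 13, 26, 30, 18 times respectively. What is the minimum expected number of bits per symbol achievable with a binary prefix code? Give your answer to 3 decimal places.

2.726 bits/symbol

Probabilities are the counts divided by 135.
Repeatedly combine the two least-probable nodes; the expected code length is the sum of the merged weights.
merge 2/45 + 13/135 → 19/135
merge 17/135 + 2/15 → 7/27
merge 19/135 + 5/27 → 44/135
merge 26/135 + 2/9 → 56/135
merge 7/27 + 44/135 → 79/135
merge 56/135 + 79/135 → 1
L = 19/135 + 7/27 + 44/135 + 56/135 + 79/135 + 1 = 368/135 ≈ 2.726 bits/symbol.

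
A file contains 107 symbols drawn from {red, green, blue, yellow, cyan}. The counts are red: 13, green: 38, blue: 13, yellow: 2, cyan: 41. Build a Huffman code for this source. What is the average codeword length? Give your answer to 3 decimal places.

Probabilities are the counts divided by 107.
Repeatedly combine the two least-probable nodes; the expected code length is the sum of the merged weights.
merge 2/107 + 13/107 → 15/107
merge 13/107 + 15/107 → 28/107
merge 28/107 + 38/107 → 66/107
merge 41/107 + 66/107 → 1
L = 15/107 + 28/107 + 66/107 + 1 = 216/107 ≈ 2.019 bits/symbol.

2.019 bits/symbol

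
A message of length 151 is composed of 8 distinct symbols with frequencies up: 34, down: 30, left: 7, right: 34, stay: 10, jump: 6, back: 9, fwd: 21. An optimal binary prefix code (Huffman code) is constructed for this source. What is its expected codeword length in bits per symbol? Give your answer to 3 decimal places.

Probabilities are the counts divided by 151.
Repeatedly combine the two least-probable nodes; the expected code length is the sum of the merged weights.
merge 6/151 + 7/151 → 13/151
merge 9/151 + 10/151 → 19/151
merge 13/151 + 19/151 → 32/151
merge 21/151 + 30/151 → 51/151
merge 32/151 + 34/151 → 66/151
merge 34/151 + 51/151 → 85/151
merge 66/151 + 85/151 → 1
L = 13/151 + 19/151 + 32/151 + 51/151 + 66/151 + 85/151 + 1 = 417/151 ≈ 2.762 bits/symbol.

2.762 bits/symbol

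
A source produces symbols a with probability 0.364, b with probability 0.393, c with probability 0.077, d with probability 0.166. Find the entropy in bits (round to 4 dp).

1.7751 bits

H = −Σ pᵢ log₂ pᵢ.
−0.364·log₂(0.364) = 0.5307
−0.393·log₂(0.393) = 0.5295
−0.077·log₂(0.077) = 0.2848
−0.166·log₂(0.166) = 0.4301
Sum ≈ 1.7751 → 1.7751 bits.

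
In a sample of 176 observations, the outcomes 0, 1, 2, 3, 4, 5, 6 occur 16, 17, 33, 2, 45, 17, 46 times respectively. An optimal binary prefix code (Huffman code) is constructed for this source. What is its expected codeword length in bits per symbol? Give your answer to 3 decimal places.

Probabilities are the counts divided by 176.
Repeatedly combine the two least-probable nodes; the expected code length is the sum of the merged weights.
merge 1/88 + 1/11 → 9/88
merge 17/176 + 17/176 → 17/88
merge 9/88 + 3/16 → 51/176
merge 17/88 + 45/176 → 79/176
merge 23/88 + 51/176 → 97/176
merge 79/176 + 97/176 → 1
L = 9/88 + 17/88 + 51/176 + 79/176 + 97/176 + 1 = 455/176 ≈ 2.585 bits/symbol.

2.585 bits/symbol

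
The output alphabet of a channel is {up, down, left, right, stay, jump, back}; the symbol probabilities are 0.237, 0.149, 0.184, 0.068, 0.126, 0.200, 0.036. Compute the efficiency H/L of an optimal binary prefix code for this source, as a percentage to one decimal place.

Entropy H = −Σ p log₂ p ≈ 2.6282 bits.
Huffman merges: 9/250+17/250→13/125; 13/125+63/500→23/100; 149/1000+23/125→333/1000; 1/5+23/100→43/100; 237/1000+333/1000→57/100; 43/100+57/100→1. L = 2667/1000 ≈ 2.6670.
Efficiency = H/L = 2.6282/2.6670 = 98.5%.

98.5%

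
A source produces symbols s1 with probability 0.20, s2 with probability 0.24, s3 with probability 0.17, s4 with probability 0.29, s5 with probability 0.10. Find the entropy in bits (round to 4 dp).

2.2432 bits

H = −Σ pᵢ log₂ pᵢ.
−0.20·log₂(0.20) = 0.4644
−0.24·log₂(0.24) = 0.4941
−0.17·log₂(0.17) = 0.4346
−0.29·log₂(0.29) = 0.5179
−0.10·log₂(0.10) = 0.3322
Sum ≈ 2.2432 → 2.2432 bits.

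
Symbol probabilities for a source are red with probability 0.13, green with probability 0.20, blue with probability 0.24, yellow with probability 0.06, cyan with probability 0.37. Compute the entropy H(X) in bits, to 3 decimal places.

2.115 bits

H = −Σ pᵢ log₂ pᵢ.
−0.13·log₂(0.13) = 0.3826
−0.20·log₂(0.20) = 0.4644
−0.24·log₂(0.24) = 0.4941
−0.06·log₂(0.06) = 0.2435
−0.37·log₂(0.37) = 0.5307
Sum ≈ 2.1154 → 2.115 bits.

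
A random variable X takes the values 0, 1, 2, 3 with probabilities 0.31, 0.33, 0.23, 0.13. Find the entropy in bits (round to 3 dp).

1.922 bits

H = −Σ pᵢ log₂ pᵢ.
−0.31·log₂(0.31) = 0.5238
−0.33·log₂(0.33) = 0.5278
−0.23·log₂(0.23) = 0.4877
−0.13·log₂(0.13) = 0.3826
Sum ≈ 1.9219 → 1.922 bits.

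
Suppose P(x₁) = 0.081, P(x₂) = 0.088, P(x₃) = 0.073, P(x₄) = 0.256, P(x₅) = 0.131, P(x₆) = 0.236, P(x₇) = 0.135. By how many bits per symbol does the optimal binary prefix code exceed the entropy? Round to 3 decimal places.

0.015 bits

Entropy H = −Σ p log₂ p ≈ 2.6469 bits.
Huffman merges: 73/1000+81/1000→77/500; 11/125+131/1000→219/1000; 27/200+77/500→289/1000; 219/1000+59/250→91/200; 32/125+289/1000→109/200; 91/200+109/200→1. L = 1331/500 ≈ 2.6620.
L − H = 2.6620 − 2.6469 = 0.015 bits.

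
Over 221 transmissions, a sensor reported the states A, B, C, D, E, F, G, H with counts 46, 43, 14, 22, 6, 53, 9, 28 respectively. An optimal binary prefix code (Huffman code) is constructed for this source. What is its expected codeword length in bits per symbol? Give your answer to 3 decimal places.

2.751 bits/symbol

Probabilities are the counts divided by 221.
Repeatedly combine the two least-probable nodes; the expected code length is the sum of the merged weights.
merge 6/221 + 9/221 → 15/221
merge 14/221 + 15/221 → 29/221
merge 22/221 + 28/221 → 50/221
merge 29/221 + 43/221 → 72/221
merge 46/221 + 50/221 → 96/221
merge 53/221 + 72/221 → 125/221
merge 96/221 + 125/221 → 1
L = 15/221 + 29/221 + 50/221 + 72/221 + 96/221 + 125/221 + 1 = 608/221 ≈ 2.751 bits/symbol.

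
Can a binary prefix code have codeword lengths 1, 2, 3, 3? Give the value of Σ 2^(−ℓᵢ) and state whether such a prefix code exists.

With common denominator 2^3 = 8: Σ 2^(−ℓᵢ) = 4/8 + 2/8 + 1/8 + 1/8 = 8/8 = 1.
Kraft's inequality requires Σ ≤ 1; here Σ = 1 ≤ 1, so such a prefix code exists.

1; yes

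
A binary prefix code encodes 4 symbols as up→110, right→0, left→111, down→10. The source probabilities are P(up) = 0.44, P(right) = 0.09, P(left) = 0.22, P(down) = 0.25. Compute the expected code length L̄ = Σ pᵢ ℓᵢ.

2.57 bits/symbol

L̄ = Σ pᵢ·ℓᵢ = 0.44·3 + 0.09·1 + 0.22·3 + 0.25·2 = 2.57 bits/symbol.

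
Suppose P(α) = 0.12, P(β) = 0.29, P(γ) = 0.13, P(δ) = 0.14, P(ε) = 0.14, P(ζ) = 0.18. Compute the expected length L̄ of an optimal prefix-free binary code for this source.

Repeatedly combine the two least-probable nodes; the expected code length is the sum of the merged weights.
merge 3/25 + 13/100 → 1/4
merge 7/50 + 7/50 → 7/25
merge 9/50 + 1/4 → 43/100
merge 7/25 + 29/100 → 57/100
merge 43/100 + 57/100 → 1
L = 1/4 + 7/25 + 43/100 + 57/100 + 1 = 253/100 = 2.53 bits/symbol.

2.53 bits/symbol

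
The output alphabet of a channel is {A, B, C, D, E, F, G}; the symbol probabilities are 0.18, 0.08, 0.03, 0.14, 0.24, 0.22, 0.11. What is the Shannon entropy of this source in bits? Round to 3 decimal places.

2.611 bits

H = −Σ pᵢ log₂ pᵢ.
−0.18·log₂(0.18) = 0.4453
−0.08·log₂(0.08) = 0.2915
−0.03·log₂(0.03) = 0.1518
−0.14·log₂(0.14) = 0.3971
−0.24·log₂(0.24) = 0.4941
−0.22·log₂(0.22) = 0.4806
−0.11·log₂(0.11) = 0.3503
Sum ≈ 2.6107 → 2.611 bits.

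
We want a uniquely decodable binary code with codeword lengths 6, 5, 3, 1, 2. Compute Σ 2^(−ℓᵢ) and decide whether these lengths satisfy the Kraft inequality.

0.921875; yes

With common denominator 2^6 = 64: Σ 2^(−ℓᵢ) = 1/64 + 2/64 + 8/64 + 32/64 + 16/64 = 59/64 = 0.921875.
Kraft's inequality requires Σ ≤ 1; here Σ = 0.921875 ≤ 1, so such a prefix code exists.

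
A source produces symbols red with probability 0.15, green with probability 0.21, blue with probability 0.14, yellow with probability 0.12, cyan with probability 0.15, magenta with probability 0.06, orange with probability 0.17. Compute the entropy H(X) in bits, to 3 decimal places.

2.736 bits

H = −Σ pᵢ log₂ pᵢ.
−0.15·log₂(0.15) = 0.4105
−0.21·log₂(0.21) = 0.4728
−0.14·log₂(0.14) = 0.3971
−0.12·log₂(0.12) = 0.3671
−0.15·log₂(0.15) = 0.4105
−0.06·log₂(0.06) = 0.2435
−0.17·log₂(0.17) = 0.4346
Sum ≈ 2.7362 → 2.736 bits.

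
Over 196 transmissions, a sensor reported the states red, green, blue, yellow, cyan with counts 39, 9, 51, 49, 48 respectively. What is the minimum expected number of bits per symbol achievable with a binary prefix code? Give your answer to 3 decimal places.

2.245 bits/symbol

Probabilities are the counts divided by 196.
Repeatedly combine the two least-probable nodes; the expected code length is the sum of the merged weights.
merge 9/196 + 39/196 → 12/49
merge 12/49 + 12/49 → 24/49
merge 1/4 + 51/196 → 25/49
merge 24/49 + 25/49 → 1
L = 12/49 + 24/49 + 25/49 + 1 = 110/49 ≈ 2.245 bits/symbol.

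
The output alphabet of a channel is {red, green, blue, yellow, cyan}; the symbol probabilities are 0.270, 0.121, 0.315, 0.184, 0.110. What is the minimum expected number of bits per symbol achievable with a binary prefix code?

2.231 bits/symbol

Repeatedly combine the two least-probable nodes; the expected code length is the sum of the merged weights.
merge 11/100 + 121/1000 → 231/1000
merge 23/125 + 231/1000 → 83/200
merge 27/100 + 63/200 → 117/200
merge 83/200 + 117/200 → 1
L = 231/1000 + 83/200 + 117/200 + 1 = 2231/1000 = 2.231 bits/symbol.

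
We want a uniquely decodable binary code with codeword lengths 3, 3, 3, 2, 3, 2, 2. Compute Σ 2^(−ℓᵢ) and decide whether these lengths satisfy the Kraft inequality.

1.25; no

With common denominator 2^3 = 8: Σ 2^(−ℓᵢ) = 1/8 + 1/8 + 1/8 + 2/8 + 1/8 + 2/8 + 2/8 = 10/8 = 1.25.
Kraft's inequality requires Σ ≤ 1; here Σ = 1.25 > 1, so no such prefix code exists.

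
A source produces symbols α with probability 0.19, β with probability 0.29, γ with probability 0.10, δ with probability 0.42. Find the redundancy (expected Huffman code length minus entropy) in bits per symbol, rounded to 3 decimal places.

0.039 bits

Entropy H = −Σ p log₂ p ≈ 1.8310 bits.
Huffman merges: 1/10+19/100→29/100; 29/100+29/100→29/50; 21/50+29/50→1. L = 187/100 ≈ 1.8700.
L − H = 1.8700 − 1.8310 = 0.039 bits.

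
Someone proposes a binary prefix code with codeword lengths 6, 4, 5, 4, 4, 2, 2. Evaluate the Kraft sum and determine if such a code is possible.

With common denominator 2^6 = 64: Σ 2^(−ℓᵢ) = 1/64 + 4/64 + 2/64 + 4/64 + 4/64 + 16/64 + 16/64 = 47/64 = 0.734375.
Kraft's inequality requires Σ ≤ 1; here Σ = 0.734375 ≤ 1, so such a prefix code exists.

0.734375; yes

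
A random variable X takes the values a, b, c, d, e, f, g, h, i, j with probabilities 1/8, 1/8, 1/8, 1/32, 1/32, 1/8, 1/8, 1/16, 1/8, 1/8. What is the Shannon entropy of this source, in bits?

Each probability is a power of 1/2, so log₂(1/p) is an integer.
H = Σ p·log₂(1/p) = 1/8·3 + 1/8·3 + 1/8·3 + 1/32·5 + 1/32·5 + 1/8·3 + 1/8·3 + 1/16·4 + 1/8·3 + 1/8·3 = 3.1875 bits.

3.1875 bits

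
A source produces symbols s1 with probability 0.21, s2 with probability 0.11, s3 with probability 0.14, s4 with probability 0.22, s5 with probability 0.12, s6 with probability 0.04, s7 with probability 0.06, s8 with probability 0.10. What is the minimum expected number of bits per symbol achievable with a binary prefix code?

2.87 bits/symbol

Repeatedly combine the two least-probable nodes; the expected code length is the sum of the merged weights.
merge 1/25 + 3/50 → 1/10
merge 1/10 + 1/10 → 1/5
merge 11/100 + 3/25 → 23/100
merge 7/50 + 1/5 → 17/50
merge 21/100 + 11/50 → 43/100
merge 23/100 + 17/50 → 57/100
merge 43/100 + 57/100 → 1
L = 1/10 + 1/5 + 23/100 + 17/50 + 43/100 + 57/100 + 1 = 287/100 = 2.87 bits/symbol.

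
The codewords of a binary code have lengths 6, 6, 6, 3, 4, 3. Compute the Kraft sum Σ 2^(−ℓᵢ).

With common denominator 2^6 = 64: Σ 2^(−ℓᵢ) = 1/64 + 1/64 + 1/64 + 8/64 + 4/64 + 8/64 = 23/64 = 0.359375.

0.359375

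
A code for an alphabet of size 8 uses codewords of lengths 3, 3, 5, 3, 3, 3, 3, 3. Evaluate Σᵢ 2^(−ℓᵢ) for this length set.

With common denominator 2^5 = 32: Σ 2^(−ℓᵢ) = 4/32 + 4/32 + 1/32 + 4/32 + 4/32 + 4/32 + 4/32 + 4/32 = 29/32 = 0.90625.

0.90625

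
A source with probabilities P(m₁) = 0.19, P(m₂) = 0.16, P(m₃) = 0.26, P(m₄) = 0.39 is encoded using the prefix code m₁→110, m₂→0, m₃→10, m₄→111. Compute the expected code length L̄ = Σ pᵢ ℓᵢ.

L̄ = Σ pᵢ·ℓᵢ = 0.19·3 + 0.16·1 + 0.26·2 + 0.39·3 = 2.42 bits/symbol.

2.42 bits/symbol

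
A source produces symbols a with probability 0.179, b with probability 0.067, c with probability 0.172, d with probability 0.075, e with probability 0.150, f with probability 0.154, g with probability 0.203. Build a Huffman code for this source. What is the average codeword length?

Repeatedly combine the two least-probable nodes; the expected code length is the sum of the merged weights.
merge 67/1000 + 3/40 → 71/500
merge 71/500 + 3/20 → 73/250
merge 77/500 + 43/250 → 163/500
merge 179/1000 + 203/1000 → 191/500
merge 73/250 + 163/500 → 309/500
merge 191/500 + 309/500 → 1
L = 71/500 + 73/250 + 163/500 + 191/500 + 309/500 + 1 = 69/25 = 2.76 bits/symbol.

2.76 bits/symbol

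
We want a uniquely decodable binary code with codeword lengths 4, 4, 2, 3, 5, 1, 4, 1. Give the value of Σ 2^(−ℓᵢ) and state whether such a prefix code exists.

With common denominator 2^5 = 32: Σ 2^(−ℓᵢ) = 2/32 + 2/32 + 8/32 + 4/32 + 1/32 + 16/32 + 2/32 + 16/32 = 51/32 = 1.59375.
Kraft's inequality requires Σ ≤ 1; here Σ = 1.59375 > 1, so no such prefix code exists.

1.59375; no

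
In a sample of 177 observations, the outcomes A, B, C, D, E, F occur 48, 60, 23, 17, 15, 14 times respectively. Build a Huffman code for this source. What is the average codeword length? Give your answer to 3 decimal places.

2.390 bits/symbol

Probabilities are the counts divided by 177.
Repeatedly combine the two least-probable nodes; the expected code length is the sum of the merged weights.
merge 14/177 + 5/59 → 29/177
merge 17/177 + 23/177 → 40/177
merge 29/177 + 40/177 → 23/59
merge 16/59 + 20/59 → 36/59
merge 23/59 + 36/59 → 1
L = 29/177 + 40/177 + 23/59 + 36/59 + 1 = 141/59 ≈ 2.390 bits/symbol.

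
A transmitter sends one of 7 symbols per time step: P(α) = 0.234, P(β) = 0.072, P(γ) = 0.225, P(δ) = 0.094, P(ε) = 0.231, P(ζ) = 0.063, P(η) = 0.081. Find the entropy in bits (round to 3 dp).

2.602 bits

H = −Σ pᵢ log₂ pᵢ.
−0.234·log₂(0.234) = 0.4903
−0.072·log₂(0.072) = 0.2733
−0.225·log₂(0.225) = 0.4842
−0.094·log₂(0.094) = 0.3207
−0.231·log₂(0.231) = 0.4883
−0.063·log₂(0.063) = 0.2513
−0.081·log₂(0.081) = 0.2937
Sum ≈ 2.6018 → 2.602 bits.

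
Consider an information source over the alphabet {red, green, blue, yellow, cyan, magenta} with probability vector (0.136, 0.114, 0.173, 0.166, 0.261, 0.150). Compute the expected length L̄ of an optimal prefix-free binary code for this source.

Repeatedly combine the two least-probable nodes; the expected code length is the sum of the merged weights.
merge 57/500 + 17/125 → 1/4
merge 3/20 + 83/500 → 79/250
merge 173/1000 + 1/4 → 423/1000
merge 261/1000 + 79/250 → 577/1000
merge 423/1000 + 577/1000 → 1
L = 1/4 + 79/250 + 423/1000 + 577/1000 + 1 = 1283/500 = 2.566 bits/symbol.

2.566 bits/symbol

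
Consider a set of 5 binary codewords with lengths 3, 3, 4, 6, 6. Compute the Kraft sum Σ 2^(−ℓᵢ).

With common denominator 2^6 = 64: Σ 2^(−ℓᵢ) = 8/64 + 8/64 + 4/64 + 1/64 + 1/64 = 22/64 = 0.34375.

0.34375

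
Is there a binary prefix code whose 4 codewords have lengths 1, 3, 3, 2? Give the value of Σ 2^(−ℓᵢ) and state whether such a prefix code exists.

With common denominator 2^3 = 8: Σ 2^(−ℓᵢ) = 4/8 + 1/8 + 1/8 + 2/8 = 8/8 = 1.
Kraft's inequality requires Σ ≤ 1; here Σ = 1 ≤ 1, so such a prefix code exists.

1; yes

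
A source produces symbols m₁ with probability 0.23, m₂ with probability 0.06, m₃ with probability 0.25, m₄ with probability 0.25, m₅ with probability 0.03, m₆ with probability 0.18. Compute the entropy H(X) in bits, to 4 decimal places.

2.3283 bits

H = −Σ pᵢ log₂ pᵢ.
−0.23·log₂(0.23) = 0.4877
−0.06·log₂(0.06) = 0.2435
−0.25·log₂(0.25) = 0.5000
−0.25·log₂(0.25) = 0.5000
−0.03·log₂(0.03) = 0.1518
−0.18·log₂(0.18) = 0.4453
Sum ≈ 2.3283 → 2.3283 bits.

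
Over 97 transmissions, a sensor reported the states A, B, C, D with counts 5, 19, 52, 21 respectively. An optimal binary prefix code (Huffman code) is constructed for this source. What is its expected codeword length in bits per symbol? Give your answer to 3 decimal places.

Probabilities are the counts divided by 97.
Repeatedly combine the two least-probable nodes; the expected code length is the sum of the merged weights.
merge 5/97 + 19/97 → 24/97
merge 21/97 + 24/97 → 45/97
merge 45/97 + 52/97 → 1
L = 24/97 + 45/97 + 1 = 166/97 ≈ 1.711 bits/symbol.

1.711 bits/symbol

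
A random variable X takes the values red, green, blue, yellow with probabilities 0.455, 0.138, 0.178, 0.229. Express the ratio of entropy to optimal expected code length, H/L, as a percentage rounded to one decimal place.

98.9%

Entropy H = −Σ p log₂ p ≈ 1.8414 bits.
Huffman merges: 69/500+89/500→79/250; 229/1000+79/250→109/200; 91/200+109/200→1. L = 1861/1000 ≈ 1.8610.
Efficiency = H/L = 1.8414/1.8610 = 98.9%.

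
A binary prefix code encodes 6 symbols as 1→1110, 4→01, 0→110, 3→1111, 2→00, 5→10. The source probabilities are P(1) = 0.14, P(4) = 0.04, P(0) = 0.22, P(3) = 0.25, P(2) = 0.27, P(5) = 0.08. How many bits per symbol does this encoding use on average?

L̄ = Σ pᵢ·ℓᵢ = 0.14·4 + 0.04·2 + 0.22·3 + 0.25·4 + 0.27·2 + 0.08·2 = 3 bits/symbol.

3 bits/symbol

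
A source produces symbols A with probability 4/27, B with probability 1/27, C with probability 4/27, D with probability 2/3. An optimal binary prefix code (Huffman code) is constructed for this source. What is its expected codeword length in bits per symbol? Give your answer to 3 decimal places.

Repeatedly combine the two least-probable nodes; the expected code length is the sum of the merged weights.
merge 1/27 + 4/27 → 5/27
merge 4/27 + 5/27 → 1/3
merge 1/3 + 2/3 → 1
L = 5/27 + 1/3 + 1 = 41/27 ≈ 1.519 bits/symbol.

1.519 bits/symbol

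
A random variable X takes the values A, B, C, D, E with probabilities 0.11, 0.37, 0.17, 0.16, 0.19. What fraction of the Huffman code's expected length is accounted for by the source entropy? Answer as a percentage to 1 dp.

97.1%

Entropy H = −Σ p log₂ p ≈ 2.1938 bits.
Huffman merges: 11/100+4/25→27/100; 17/100+19/100→9/25; 27/100+9/25→63/100; 37/100+63/100→1. L = 113/50 ≈ 2.2600.
Efficiency = H/L = 2.1938/2.2600 = 97.1%.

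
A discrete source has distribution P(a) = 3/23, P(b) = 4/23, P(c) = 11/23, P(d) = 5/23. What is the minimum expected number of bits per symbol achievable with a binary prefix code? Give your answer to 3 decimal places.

Repeatedly combine the two least-probable nodes; the expected code length is the sum of the merged weights.
merge 3/23 + 4/23 → 7/23
merge 5/23 + 7/23 → 12/23
merge 11/23 + 12/23 → 1
L = 7/23 + 12/23 + 1 = 42/23 ≈ 1.826 bits/symbol.

1.826 bits/symbol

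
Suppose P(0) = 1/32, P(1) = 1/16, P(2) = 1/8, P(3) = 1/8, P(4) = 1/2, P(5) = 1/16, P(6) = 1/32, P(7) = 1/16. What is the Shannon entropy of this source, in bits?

Each probability is a power of 1/2, so log₂(1/p) is an integer.
H = Σ p·log₂(1/p) = 1/32·5 + 1/16·4 + 1/8·3 + 1/8·3 + 1/2·1 + 1/16·4 + 1/32·5 + 1/16·4 = 2.3125 bits.

2.3125 bits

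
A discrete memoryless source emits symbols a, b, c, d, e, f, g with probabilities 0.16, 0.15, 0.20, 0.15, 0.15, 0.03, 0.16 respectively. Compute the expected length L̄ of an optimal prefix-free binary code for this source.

2.8 bits/symbol

Repeatedly combine the two least-probable nodes; the expected code length is the sum of the merged weights.
merge 3/100 + 3/20 → 9/50
merge 3/20 + 3/20 → 3/10
merge 4/25 + 4/25 → 8/25
merge 9/50 + 1/5 → 19/50
merge 3/10 + 8/25 → 31/50
merge 19/50 + 31/50 → 1
L = 9/50 + 3/10 + 8/25 + 19/50 + 31/50 + 1 = 14/5 = 2.8 bits/symbol.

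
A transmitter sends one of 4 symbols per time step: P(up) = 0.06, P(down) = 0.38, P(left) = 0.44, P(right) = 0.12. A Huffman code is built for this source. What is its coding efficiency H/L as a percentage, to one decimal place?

95.5%

Entropy H = −Σ p log₂ p ≈ 1.6622 bits.
Huffman merges: 3/50+3/25→9/50; 9/50+19/50→14/25; 11/25+14/25→1. L = 87/50 ≈ 1.7400.
Efficiency = H/L = 1.6622/1.7400 = 95.5%.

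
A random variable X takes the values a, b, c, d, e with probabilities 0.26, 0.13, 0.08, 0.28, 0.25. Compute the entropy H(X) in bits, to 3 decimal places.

2.194 bits

H = −Σ pᵢ log₂ pᵢ.
−0.26·log₂(0.26) = 0.5053
−0.13·log₂(0.13) = 0.3826
−0.08·log₂(0.08) = 0.2915
−0.28·log₂(0.28) = 0.5142
−0.25·log₂(0.25) = 0.5000
Sum ≈ 2.1937 → 2.194 bits.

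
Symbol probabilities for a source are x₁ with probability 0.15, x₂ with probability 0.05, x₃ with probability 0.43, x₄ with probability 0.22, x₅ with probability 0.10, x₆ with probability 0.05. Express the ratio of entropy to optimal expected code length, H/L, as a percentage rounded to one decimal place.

98.2%

Entropy H = −Σ p log₂ p ≈ 2.1791 bits.
Huffman merges: 1/20+1/20→1/10; 1/10+1/10→1/5; 3/20+1/5→7/20; 11/50+7/20→57/100; 43/100+57/100→1. L = 111/50 ≈ 2.2200.
Efficiency = H/L = 2.1791/2.2200 = 98.2%.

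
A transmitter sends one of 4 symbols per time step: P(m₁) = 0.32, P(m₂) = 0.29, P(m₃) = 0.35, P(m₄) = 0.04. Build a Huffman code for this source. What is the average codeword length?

Repeatedly combine the two least-probable nodes; the expected code length is the sum of the merged weights.
merge 1/25 + 29/100 → 33/100
merge 8/25 + 33/100 → 13/20
merge 7/20 + 13/20 → 1
L = 33/100 + 13/20 + 1 = 99/50 = 1.98 bits/symbol.

1.98 bits/symbol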